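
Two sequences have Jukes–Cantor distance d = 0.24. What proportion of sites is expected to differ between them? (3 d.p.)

0.205

p = (3/4)(1 − e^(−4d/3)) = 0.75 × (1 − e^(-0.32)) = 0.75 × (1 − 0.726149) = 0.205388.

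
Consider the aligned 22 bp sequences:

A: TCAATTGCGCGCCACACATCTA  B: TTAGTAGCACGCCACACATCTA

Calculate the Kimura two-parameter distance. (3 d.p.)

Of 22 sites, 3 differences are transitions and 1 are transversions, so P = 3/22 ≈ 0.136364 and Q = 1/22 ≈ 0.045455.
Under the Kimura two-parameter model, d = −½ ln(1 − 2P − Q) − ¼ ln(1 − 2Q).
1 − 2P − Q = 0.681817, giving −½ ln(0.681817) = 0.191497.
1 − 2Q = 0.90909, giving −¼ ln(0.90909) = 0.023828.
d = 0.191497 + 0.023828 = 0.215325.

0.215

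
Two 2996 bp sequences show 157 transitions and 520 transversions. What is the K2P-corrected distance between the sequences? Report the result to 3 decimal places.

P = 157/2996 ≈ 0.052403 and Q = 520/2996 ≈ 0.173565.
Under the Kimura two-parameter model, d = −½ ln(1 − 2P − Q) − ¼ ln(1 − 2Q).
1 − 2P − Q = 0.721629, giving −½ ln(0.721629) = 0.163122.
1 − 2Q = 0.65287, giving −¼ ln(0.65287) = 0.106594.
d = 0.163122 + 0.106594 = 0.269716.

0.270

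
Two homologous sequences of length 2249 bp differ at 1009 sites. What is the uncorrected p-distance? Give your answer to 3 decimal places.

p = 1009/2249 = 0.448643… ≈ 0.449 (to 3 d.p.).

0.449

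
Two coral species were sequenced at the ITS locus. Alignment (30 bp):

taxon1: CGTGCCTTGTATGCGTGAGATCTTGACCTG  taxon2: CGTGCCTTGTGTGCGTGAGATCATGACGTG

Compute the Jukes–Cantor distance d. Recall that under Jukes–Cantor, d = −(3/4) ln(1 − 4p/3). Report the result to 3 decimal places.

The sequences differ at 3 of 30 sites (11, 23, 28), so p = 3/30 = 0.1.
d = −(3/4) ln(1 − 4p/3) = −0.75 ln(1 − 0.133333) = −0.75 ln(0.866667)
  = −0.75 × (-0.143100) = 0.107325 substitutions/site.

0.107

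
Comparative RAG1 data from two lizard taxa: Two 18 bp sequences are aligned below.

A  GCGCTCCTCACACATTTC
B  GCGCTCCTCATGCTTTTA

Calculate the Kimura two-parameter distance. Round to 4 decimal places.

0.2656

Of 18 sites, 2 differences are transitions and 2 are transversions, so P = 2/18 ≈ 0.111111 and Q = 2/18 ≈ 0.111111.
Under the Kimura two-parameter model, d = −½ ln(1 − 2P − Q) − ¼ ln(1 − 2Q).
1 − 2P − Q = 0.666667, giving −½ ln(0.666667) = 0.202732.
1 − 2Q = 0.777778, giving −¼ ln(0.777778) = 0.062829.
d = 0.202732 + 0.062829 = 0.265561.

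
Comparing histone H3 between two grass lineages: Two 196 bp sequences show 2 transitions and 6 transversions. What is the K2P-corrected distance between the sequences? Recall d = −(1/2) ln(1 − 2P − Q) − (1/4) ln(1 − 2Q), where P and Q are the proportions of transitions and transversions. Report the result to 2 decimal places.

0.04

P = 2/196 ≈ 0.010204 and Q = 6/196 ≈ 0.030612.
Under the Kimura two-parameter model, d = −½ ln(1 − 2P − Q) − ¼ ln(1 − 2Q).
1 − 2P − Q = 0.94898, giving −½ ln(0.94898) = 0.026184.
1 − 2Q = 0.938776, giving −¼ ln(0.938776) = 0.015795.
d = 0.026184 + 0.015795 = 0.041979.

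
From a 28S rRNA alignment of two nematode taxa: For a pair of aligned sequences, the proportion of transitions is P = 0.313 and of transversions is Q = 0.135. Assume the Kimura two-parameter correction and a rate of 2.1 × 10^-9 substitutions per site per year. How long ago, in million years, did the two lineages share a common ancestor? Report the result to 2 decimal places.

189.12

Under the Kimura two-parameter model, d = −½ ln(1 − 2P − Q) − ¼ ln(1 − 2Q).
1 − 2P − Q = 0.239, giving −½ ln(0.239) = 0.715646.
1 − 2Q = 0.73, giving −¼ ln(0.73) = 0.078678.
d = 0.715646 + 0.078678 = 0.794324.
Under a molecular clock d = 2μt, so t = d/(2μ) = 0.794324 / (2 × 2.1 × 10^-9) = 189.12 million years.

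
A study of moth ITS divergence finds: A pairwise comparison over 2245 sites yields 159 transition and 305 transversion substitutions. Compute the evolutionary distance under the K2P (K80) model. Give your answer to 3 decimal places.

P = 159/2245 ≈ 0.070824 and Q = 305/2245 ≈ 0.135857.
Under the Kimura two-parameter model, d = −½ ln(1 − 2P − Q) − ¼ ln(1 − 2Q).
1 − 2P − Q = 0.722495, giving −½ ln(0.722495) = 0.162522.
1 − 2Q = 0.728286, giving −¼ ln(0.728286) = 0.079265.
d = 0.162522 + 0.079265 = 0.241787.

0.242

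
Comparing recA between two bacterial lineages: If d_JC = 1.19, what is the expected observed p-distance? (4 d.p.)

p = (3/4)(1 − e^(−4d/3)) = 0.75 × (1 − e^(-1.586667)) = 0.75 × (1 − 0.204606) = 0.596546.

0.5965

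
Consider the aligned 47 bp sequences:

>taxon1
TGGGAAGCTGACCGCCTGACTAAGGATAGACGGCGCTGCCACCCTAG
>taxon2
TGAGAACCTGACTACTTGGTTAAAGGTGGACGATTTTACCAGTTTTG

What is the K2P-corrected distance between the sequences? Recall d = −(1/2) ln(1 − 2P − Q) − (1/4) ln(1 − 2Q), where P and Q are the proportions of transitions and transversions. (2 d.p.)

0.69

Of 47 sites, 15 differences are transitions and 4 are transversions, so P = 15/47 ≈ 0.319149 and Q = 4/47 ≈ 0.085106.
Under the Kimura two-parameter model, d = −½ ln(1 − 2P − Q) − ¼ ln(1 − 2Q).
1 − 2P − Q = 0.276596, giving −½ ln(0.276596) = 0.642599.
1 − 2Q = 0.829788, giving −¼ ln(0.829788) = 0.046646.
d = 0.642599 + 0.046646 = 0.689245.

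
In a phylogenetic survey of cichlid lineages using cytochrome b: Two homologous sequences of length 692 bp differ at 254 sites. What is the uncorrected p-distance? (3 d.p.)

p = 254/692 = 0.367052… ≈ 0.367 (to 3 d.p.).

0.367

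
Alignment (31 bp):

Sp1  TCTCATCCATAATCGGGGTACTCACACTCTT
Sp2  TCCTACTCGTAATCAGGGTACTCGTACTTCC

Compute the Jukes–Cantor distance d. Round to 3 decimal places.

0.481

The sequences differ at 11 of 31 sites, so p = 11/31 ≈ 0.354839.
d = −(3/4) ln(1 − 4p/3) = −0.75 ln(1 − 0.473119) = −0.75 ln(0.526881)
  = −0.75 × (-0.640781) = 0.480586 substitutions/site.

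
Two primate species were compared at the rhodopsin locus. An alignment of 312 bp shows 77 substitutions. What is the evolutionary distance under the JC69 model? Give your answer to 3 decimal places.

0.299

p = 77/312 ≈ 0.246795.
d = −(3/4) ln(1 − 4p/3) = −0.75 ln(1 − 0.32906) = −0.75 ln(0.67094)
  = −0.75 × (-0.399076) = 0.299307 substitutions/site.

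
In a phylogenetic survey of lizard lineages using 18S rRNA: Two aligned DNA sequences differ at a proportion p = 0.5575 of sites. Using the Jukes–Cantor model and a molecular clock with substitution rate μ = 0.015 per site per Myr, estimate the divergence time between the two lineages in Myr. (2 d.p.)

d = −(3/4) ln(1 − 4p/3) = −0.75 ln(1 − 0.743333) = −0.75 ln(0.256667)
  = −0.75 × (-1.359976) = 1.019982 substitutions/site.
Under a molecular clock d = 2μt, so t = d/(2μ) = 1.019982 / (2 × 0.015) = 34.00 Myr.

34.00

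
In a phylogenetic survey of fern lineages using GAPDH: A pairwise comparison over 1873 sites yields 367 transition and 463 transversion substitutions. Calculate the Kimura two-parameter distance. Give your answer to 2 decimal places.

P = 367/1873 ≈ 0.195942 and Q = 463/1873 ≈ 0.247197.
Under the Kimura two-parameter model, d = −½ ln(1 − 2P − Q) − ¼ ln(1 − 2Q).
1 − 2P − Q = 0.360919, giving −½ ln(0.360919) = 0.509551.
1 − 2Q = 0.505606, giving −¼ ln(0.505606) = 0.170499.
d = 0.509551 + 0.170499 = 0.680050.

0.68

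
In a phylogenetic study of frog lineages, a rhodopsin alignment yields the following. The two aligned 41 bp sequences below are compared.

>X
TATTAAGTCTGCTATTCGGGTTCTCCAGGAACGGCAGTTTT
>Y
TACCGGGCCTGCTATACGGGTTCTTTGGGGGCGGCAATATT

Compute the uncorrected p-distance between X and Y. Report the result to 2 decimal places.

The sequences differ at 13 of 41 positions.
p = 13/41 = 0.317073… ≈ 0.32 (to 2 d.p.).

0.32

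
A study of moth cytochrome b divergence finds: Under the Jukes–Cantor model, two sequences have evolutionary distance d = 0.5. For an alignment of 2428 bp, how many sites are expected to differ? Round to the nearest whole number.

886

Invert JC69: p = (3/4)(1 − e^(−4d/3)) = 0.75 × (1 − e^(-0.666667)) = 0.75 × (1 − 0.513417) = 0.364937.
Expected differing sites = pL ≈ 0.364937 × 2428 = 886.067036 ≈ 886.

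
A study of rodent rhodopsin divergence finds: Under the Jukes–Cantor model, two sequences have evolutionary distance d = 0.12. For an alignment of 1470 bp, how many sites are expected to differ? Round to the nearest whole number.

163

Invert JC69: p = (3/4)(1 − e^(−4d/3)) = 0.75 × (1 − e^(-0.16)) = 0.75 × (1 − 0.852144) = 0.110892.
Expected differing sites = pL ≈ 0.110892 × 1470 = 163.01124 ≈ 163.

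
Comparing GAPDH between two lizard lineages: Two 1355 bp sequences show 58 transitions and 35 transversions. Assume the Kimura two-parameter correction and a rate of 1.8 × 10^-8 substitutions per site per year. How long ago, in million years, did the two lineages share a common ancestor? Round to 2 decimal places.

P = 58/1355 ≈ 0.042804 and Q = 35/1355 ≈ 0.02583.
Under the Kimura two-parameter model, d = −½ ln(1 − 2P − Q) − ¼ ln(1 − 2Q).
1 − 2P − Q = 0.888562, giving −½ ln(0.888562) = 0.059075.
1 − 2Q = 0.94834, giving −¼ ln(0.94834) = 0.013261.
d = 0.059075 + 0.013261 = 0.072336.
Under a molecular clock d = 2μt, so t = d/(2μ) = 0.072336 / (2 × 1.8 × 10^-8) = 2.01 million years.

2.01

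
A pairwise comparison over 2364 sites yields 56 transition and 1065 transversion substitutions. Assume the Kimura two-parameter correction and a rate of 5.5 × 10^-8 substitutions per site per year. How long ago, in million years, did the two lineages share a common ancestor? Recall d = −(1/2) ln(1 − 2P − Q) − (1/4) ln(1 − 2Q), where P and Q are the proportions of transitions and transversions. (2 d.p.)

P = 56/2364 ≈ 0.023689 and Q = 1065/2364 ≈ 0.450508.
Under the Kimura two-parameter model, d = −½ ln(1 − 2P − Q) − ¼ ln(1 − 2Q).
1 − 2P − Q = 0.502114, giving −½ ln(0.502114) = 0.344464.
1 − 2Q = 0.098984, giving −¼ ln(0.098984) = 0.578199.
d = 0.344464 + 0.578199 = 0.922663.
Under a molecular clock d = 2μt, so t = d/(2μ) = 0.922663 / (2 × 5.5 × 10^-8) = 8.39 million years.

8.39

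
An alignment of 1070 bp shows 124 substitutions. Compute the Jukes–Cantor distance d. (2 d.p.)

0.13

p = 124/1070 ≈ 0.115888.
d = −(3/4) ln(1 − 4p/3) = −0.75 ln(1 − 0.154517) = −0.75 ln(0.845483)
  = −0.75 × (-0.167847) = 0.125885 substitutions/site.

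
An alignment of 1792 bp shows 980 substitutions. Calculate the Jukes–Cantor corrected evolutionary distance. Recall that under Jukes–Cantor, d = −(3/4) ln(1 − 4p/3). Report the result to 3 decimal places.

0.980

p = 980/1792 = 0.546875.
d = −(3/4) ln(1 − 4p/3) = −0.75 ln(1 − 0.729167) = −0.75 ln(0.270833)
  = −0.75 × (-1.306253) = 0.979690 substitutions/site.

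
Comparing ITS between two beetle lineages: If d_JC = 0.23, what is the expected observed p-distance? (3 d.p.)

0.198

p = (3/4)(1 − e^(−4d/3)) = 0.75 × (1 − e^(-0.306667)) = 0.75 × (1 − 0.735896) = 0.198078.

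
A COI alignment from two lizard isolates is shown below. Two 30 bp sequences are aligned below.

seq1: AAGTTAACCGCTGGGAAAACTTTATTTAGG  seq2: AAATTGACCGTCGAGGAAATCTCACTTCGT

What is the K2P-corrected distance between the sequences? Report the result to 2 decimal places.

0.70

Of 30 sites, 10 differences are transitions and 2 are transversions, so P = 10/30 ≈ 0.333333 and Q = 2/30 ≈ 0.066667.
Under the Kimura two-parameter model, d = −½ ln(1 − 2P − Q) − ¼ ln(1 − 2Q).
1 − 2P − Q = 0.266667, giving −½ ln(0.266667) = 0.660877.
1 − 2Q = 0.866666, giving −¼ ln(0.866666) = 0.035775.
d = 0.660877 + 0.035775 = 0.696652.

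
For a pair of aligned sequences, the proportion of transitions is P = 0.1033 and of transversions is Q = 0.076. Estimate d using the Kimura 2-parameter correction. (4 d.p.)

Under the Kimura two-parameter model, d = −½ ln(1 − 2P − Q) − ¼ ln(1 − 2Q).
1 − 2P − Q = 0.7174, giving −½ ln(0.7174) = 0.166061.
1 − 2Q = 0.848, giving −¼ ln(0.848) = 0.041219.
d = 0.166061 + 0.041219 = 0.207280.

0.2073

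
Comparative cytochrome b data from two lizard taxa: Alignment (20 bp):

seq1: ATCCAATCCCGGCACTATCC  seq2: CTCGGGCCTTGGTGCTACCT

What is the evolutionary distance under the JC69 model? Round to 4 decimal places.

The sequences differ at 11 of 20 sites, so p = 11/20 = 0.55.
d = −(3/4) ln(1 − 4p/3) = −0.75 ln(1 − 0.733333) = −0.75 ln(0.266667)
  = −0.75 × (-1.321755) = 0.991316 substitutions/site.

0.9913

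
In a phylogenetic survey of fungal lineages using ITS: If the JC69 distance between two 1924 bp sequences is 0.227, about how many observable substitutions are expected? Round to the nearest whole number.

Invert JC69: p = (3/4)(1 − e^(−4d/3)) = 0.75 × (1 − e^(-0.302667)) = 0.75 × (1 − 0.738845) = 0.195866.
Expected differing sites = pL ≈ 0.195866 × 1924 = 376.846184 ≈ 377.

377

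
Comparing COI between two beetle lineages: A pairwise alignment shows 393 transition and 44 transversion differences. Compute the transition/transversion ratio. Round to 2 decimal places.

8.93

R = 393/44 = 8.931818… ≈ 8.93 (to 2 d.p.).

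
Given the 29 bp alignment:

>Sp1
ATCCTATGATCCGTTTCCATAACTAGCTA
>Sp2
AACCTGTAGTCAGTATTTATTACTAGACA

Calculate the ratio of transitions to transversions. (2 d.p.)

Transitions are A↔G and C↔T; transversions are all other mismatches.
Transitions: 6. Transversions: 5.
R = 6/5 = 1.20.

1.20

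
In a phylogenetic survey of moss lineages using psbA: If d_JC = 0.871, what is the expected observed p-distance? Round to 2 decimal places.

p = (3/4)(1 − e^(−4d/3)) = 0.75 × (1 − e^(-1.161333)) = 0.75 × (1 − 0.313069) = 0.515198.

0.52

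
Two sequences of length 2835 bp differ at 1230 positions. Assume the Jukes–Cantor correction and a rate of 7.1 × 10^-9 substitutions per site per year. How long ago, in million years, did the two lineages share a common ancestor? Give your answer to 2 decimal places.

p = 1230/2835 ≈ 0.433862.
d = −(3/4) ln(1 − 4p/3) = −0.75 ln(1 − 0.578483) = −0.75 ln(0.421517)
  = −0.75 × (-0.863895) = 0.647921 substitutions/site.
Under a molecular clock d = 2μt, so t = d/(2μ) = 0.647921 / (2 × 7.1 × 10^-9) = 45.63 million years.

45.63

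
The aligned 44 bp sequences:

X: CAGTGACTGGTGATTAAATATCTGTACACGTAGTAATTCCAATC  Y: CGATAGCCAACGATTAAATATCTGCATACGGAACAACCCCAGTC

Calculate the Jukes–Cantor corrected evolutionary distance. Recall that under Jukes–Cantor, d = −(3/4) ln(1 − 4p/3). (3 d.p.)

The sequences differ at 16 of 44 sites, so p = 16/44 ≈ 0.363636.
d = −(3/4) ln(1 − 4p/3) = −0.75 ln(1 − 0.484848) = −0.75 ln(0.515152)
  = −0.75 × (-0.663293) = 0.497470 substitutions/site.

0.497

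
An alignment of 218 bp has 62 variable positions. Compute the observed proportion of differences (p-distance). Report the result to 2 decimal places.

p = 62/218 = 0.284403… ≈ 0.28 (to 2 d.p.).

0.28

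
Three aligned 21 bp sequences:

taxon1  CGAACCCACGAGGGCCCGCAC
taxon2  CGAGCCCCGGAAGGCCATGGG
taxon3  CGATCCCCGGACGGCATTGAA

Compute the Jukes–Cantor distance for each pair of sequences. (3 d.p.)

d(taxon1,taxon2) = 0.635, d(taxon1,taxon3) = 0.635, d(taxon2,taxon3) = 0.360

taxon1–taxon2: 9/21 sites differ → p ≈ 0.428571, d = −0.75 ln(1 − 0.571428) = 0.635472 ≈ 0.635.
taxon1–taxon3: 9/21 sites differ → p ≈ 0.428571, d = −0.75 ln(1 − 0.571428) = 0.635472 ≈ 0.635.
taxon2–taxon3: 6/21 sites differ → p ≈ 0.285714, d = −0.75 ln(1 − 0.380952) = 0.359679 ≈ 0.360.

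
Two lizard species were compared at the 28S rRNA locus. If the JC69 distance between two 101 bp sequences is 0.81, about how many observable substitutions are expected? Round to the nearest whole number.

Invert JC69: p = (3/4)(1 − e^(−4d/3)) = 0.75 × (1 − e^(-1.08)) = 0.75 × (1 − 0.339596) = 0.495303.
Expected differing sites = pL ≈ 0.495303 × 101 = 50.025603 ≈ 50.

50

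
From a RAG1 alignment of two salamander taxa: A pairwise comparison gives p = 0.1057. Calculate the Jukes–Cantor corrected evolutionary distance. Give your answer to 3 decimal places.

0.114

d = −(3/4) ln(1 − 4p/3) = −0.75 ln(1 − 0.140933) = −0.75 ln(0.859067)
  = −0.75 × (-0.151908) = 0.113931 substitutions/site.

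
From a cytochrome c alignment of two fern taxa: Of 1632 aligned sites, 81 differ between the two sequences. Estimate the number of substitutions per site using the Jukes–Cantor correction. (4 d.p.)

0.0514

p = 81/1632 ≈ 0.049632.
d = −(3/4) ln(1 − 4p/3) = −0.75 ln(1 − 0.066176) = −0.75 ln(0.933824)
  = −0.75 × (-0.068467) = 0.051350 substitutions/site.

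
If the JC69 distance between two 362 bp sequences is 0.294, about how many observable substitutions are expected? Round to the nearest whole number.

88

Invert JC69: p = (3/4)(1 − e^(−4d/3)) = 0.75 × (1 − e^(-0.392)) = 0.75 × (1 − 0.675704) = 0.243222.
Expected differing sites = pL ≈ 0.243222 × 362 = 88.046364 ≈ 88.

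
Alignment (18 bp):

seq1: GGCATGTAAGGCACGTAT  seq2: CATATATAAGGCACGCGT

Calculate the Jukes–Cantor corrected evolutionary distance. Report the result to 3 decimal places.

0.441

The sequences differ at 6 of 18 sites (1, 2, 3, 6, 16, 17), so p = 6/18 ≈ 0.333333.
d = −(3/4) ln(1 − 4p/3) = −0.75 ln(1 − 0.444444) = −0.75 ln(0.555556)
  = −0.75 × (-0.587786) = 0.440840 substitutions/site.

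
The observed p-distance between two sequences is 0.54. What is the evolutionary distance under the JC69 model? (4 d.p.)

d = −(3/4) ln(1 − 4p/3) = −0.75 ln(1 − 0.72) = −0.75 ln(0.28)
  = −0.75 × (-1.272966) = 0.954725 substitutions/site.

0.9547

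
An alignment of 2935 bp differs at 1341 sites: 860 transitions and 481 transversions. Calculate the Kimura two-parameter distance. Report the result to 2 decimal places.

P = 860/2935 ≈ 0.293015 and Q = 481/2935 ≈ 0.163884.
Under the Kimura two-parameter model, d = −½ ln(1 − 2P − Q) − ¼ ln(1 − 2Q).
1 − 2P − Q = 0.250086, giving −½ ln(0.250086) = 0.692975.
1 − 2Q = 0.672232, giving −¼ ln(0.672232) = 0.099288.
d = 0.692975 + 0.099288 = 0.792263.

0.79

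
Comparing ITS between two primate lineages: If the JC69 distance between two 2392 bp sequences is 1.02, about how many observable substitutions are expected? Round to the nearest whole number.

1334

Invert JC69: p = (3/4)(1 − e^(−4d/3)) = 0.75 × (1 − e^(-1.36)) = 0.75 × (1 − 0.256661) = 0.557504.
Expected differing sites = pL ≈ 0.557504 × 2392 = 1333.549568 ≈ 1334.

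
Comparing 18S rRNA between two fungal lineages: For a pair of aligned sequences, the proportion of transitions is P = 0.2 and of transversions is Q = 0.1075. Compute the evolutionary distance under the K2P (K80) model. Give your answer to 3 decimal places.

Under the Kimura two-parameter model, d = −½ ln(1 − 2P − Q) − ¼ ln(1 − 2Q).
1 − 2P − Q = 0.4925, giving −½ ln(0.4925) = 0.354130.
1 − 2Q = 0.785, giving −¼ ln(0.785) = 0.060518.
d = 0.354130 + 0.060518 = 0.414648.

0.415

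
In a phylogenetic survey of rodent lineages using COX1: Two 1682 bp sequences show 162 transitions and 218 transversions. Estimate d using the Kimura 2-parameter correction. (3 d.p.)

0.269

P = 162/1682 ≈ 0.096314 and Q = 218/1682 ≈ 0.129608.
Under the Kimura two-parameter model, d = −½ ln(1 − 2P − Q) − ¼ ln(1 − 2Q).
1 − 2P − Q = 0.677764, giving −½ ln(0.677764) = 0.194478.
1 − 2Q = 0.740784, giving −¼ ln(0.740784) = 0.075012.
d = 0.194478 + 0.075012 = 0.269490.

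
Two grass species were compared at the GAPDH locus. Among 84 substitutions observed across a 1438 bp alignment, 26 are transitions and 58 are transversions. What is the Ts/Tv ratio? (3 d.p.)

R = 26/58 = 0.448275… ≈ 0.448 (to 3 d.p.).

0.448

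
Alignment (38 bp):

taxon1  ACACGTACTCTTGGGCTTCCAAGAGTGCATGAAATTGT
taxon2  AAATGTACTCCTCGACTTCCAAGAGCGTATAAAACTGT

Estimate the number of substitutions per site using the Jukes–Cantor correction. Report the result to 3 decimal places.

0.285

The sequences differ at 9 of 38 sites (2, 4, 11, 13, 15, 26, 28, 31, 35), so p = 9/38 ≈ 0.236842.
d = −(3/4) ln(1 − 4p/3) = −0.75 ln(1 − 0.315789) = −0.75 ln(0.684211)
  = −0.75 × (-0.379489) = 0.284617 substitutions/site.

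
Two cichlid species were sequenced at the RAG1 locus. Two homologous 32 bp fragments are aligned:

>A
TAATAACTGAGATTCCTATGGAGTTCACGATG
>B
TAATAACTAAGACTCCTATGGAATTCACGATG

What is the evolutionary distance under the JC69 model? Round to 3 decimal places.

The sequences differ at 3 of 32 sites (9, 13, 23), so p = 3/32 = 0.09375.
d = −(3/4) ln(1 − 4p/3) = −0.75 ln(1 − 0.125) = −0.75 ln(0.875)
  = −0.75 × (-0.133531) = 0.100148 substitutions/site.

0.100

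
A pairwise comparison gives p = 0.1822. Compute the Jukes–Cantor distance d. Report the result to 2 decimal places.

0.21

d = −(3/4) ln(1 − 4p/3) = −0.75 ln(1 − 0.242933) = −0.75 ln(0.757067)
  = −0.75 × (-0.278304) = 0.208728 substitutions/site.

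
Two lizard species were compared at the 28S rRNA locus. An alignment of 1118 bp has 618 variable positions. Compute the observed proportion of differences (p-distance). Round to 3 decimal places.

p = 618/1118 = 0.552772… ≈ 0.553 (to 3 d.p.).

0.553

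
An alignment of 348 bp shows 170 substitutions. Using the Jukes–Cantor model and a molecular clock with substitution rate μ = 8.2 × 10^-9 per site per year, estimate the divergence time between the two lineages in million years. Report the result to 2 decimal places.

48.19

p = 170/348 ≈ 0.488506.
d = −(3/4) ln(1 − 4p/3) = −0.75 ln(1 − 0.651341) = −0.75 ln(0.348659)
  = −0.75 × (-1.053661) = 0.790246 substitutions/site.
Under a molecular clock d = 2μt, so t = d/(2μ) = 0.790246 / (2 × 8.2 × 10^-9) = 48.19 million years.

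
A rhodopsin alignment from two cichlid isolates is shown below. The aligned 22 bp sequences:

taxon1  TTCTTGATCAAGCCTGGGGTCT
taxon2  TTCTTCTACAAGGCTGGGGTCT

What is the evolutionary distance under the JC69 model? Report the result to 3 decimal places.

0.208

The sequences differ at 4 of 22 sites (6, 7, 8, 13), so p = 4/22 ≈ 0.181818.
d = −(3/4) ln(1 − 4p/3) = −0.75 ln(1 − 0.242424) = −0.75 ln(0.757576)
  = −0.75 × (-0.277631) = 0.208223 substitutions/site.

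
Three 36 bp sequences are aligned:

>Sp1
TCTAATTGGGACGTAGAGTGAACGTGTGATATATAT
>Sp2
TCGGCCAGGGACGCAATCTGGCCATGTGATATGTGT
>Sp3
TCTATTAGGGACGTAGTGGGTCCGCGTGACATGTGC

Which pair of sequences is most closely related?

Sp1–Sp2: 14/36 differ, p = 0.389, d = 0.548.
Sp1–Sp3: 11/36 differ, p = 0.306, d = 0.392.
Sp2–Sp3: 13/36 differ, p = 0.361, d = 0.493.
The smallest distance is between Sp1 and Sp3.

Sp1 and Sp3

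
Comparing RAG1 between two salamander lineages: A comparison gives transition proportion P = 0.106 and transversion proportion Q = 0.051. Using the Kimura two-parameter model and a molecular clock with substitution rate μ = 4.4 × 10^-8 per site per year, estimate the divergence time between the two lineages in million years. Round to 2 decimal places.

Under the Kimura two-parameter model, d = −½ ln(1 − 2P − Q) − ¼ ln(1 − 2Q).
1 − 2P − Q = 0.737, giving −½ ln(0.737) = 0.152584.
1 − 2Q = 0.898, giving −¼ ln(0.898) = 0.026896.
d = 0.152584 + 0.026896 = 0.179480.
Under a molecular clock d = 2μt, so t = d/(2μ) = 0.179480 / (2 × 4.4 × 10^-8) = 2.04 million years.

2.04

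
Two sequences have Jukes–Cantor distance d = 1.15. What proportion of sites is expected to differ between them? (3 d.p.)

p = (3/4)(1 − e^(−4d/3)) = 0.75 × (1 − e^(-1.533333)) = 0.75 × (1 − 0.215815) = 0.588139.

0.588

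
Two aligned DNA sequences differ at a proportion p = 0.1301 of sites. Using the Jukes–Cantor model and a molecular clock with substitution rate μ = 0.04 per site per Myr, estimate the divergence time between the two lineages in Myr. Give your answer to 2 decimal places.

d = −(3/4) ln(1 − 4p/3) = −0.75 ln(1 − 0.173467) = −0.75 ln(0.826533)
  = −0.75 × (-0.190515) = 0.142886 substitutions/site.
Under a molecular clock d = 2μt, so t = d/(2μ) = 0.142886 / (2 × 0.04) = 1.79 Myr.

1.79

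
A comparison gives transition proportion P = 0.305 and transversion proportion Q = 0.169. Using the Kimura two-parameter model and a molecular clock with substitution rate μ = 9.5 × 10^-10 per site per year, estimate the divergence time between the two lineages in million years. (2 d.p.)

Under the Kimura two-parameter model, d = −½ ln(1 − 2P − Q) − ¼ ln(1 − 2Q).
1 − 2P − Q = 0.221, giving −½ ln(0.221) = 0.754796.
1 − 2Q = 0.662, giving −¼ ln(0.662) = 0.103122.
d = 0.754796 + 0.103122 = 0.857918.
Under a molecular clock d = 2μt, so t = d/(2μ) = 0.857918 / (2 × 9.5 × 10^-10) = 451.54 million years.

451.54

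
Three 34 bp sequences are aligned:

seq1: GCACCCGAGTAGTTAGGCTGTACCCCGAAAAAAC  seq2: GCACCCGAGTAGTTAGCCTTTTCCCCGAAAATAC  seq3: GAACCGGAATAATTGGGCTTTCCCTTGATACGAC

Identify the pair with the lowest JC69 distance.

seq1–seq2: 4/34 differ, p = 0.118, d = 0.128.
seq1–seq3: 12/34 differ, p = 0.353, d = 0.477.
seq2–seq3: 12/34 differ, p = 0.353, d = 0.477.
The smallest distance is between seq1 and seq2.

seq1 and seq2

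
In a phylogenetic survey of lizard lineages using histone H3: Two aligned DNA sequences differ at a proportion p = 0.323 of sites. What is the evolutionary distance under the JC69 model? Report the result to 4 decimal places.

d = −(3/4) ln(1 − 4p/3) = −0.75 ln(1 − 0.430667) = −0.75 ln(0.569333)
  = −0.75 × (-0.563290) = 0.422468 substitutions/site.

0.4225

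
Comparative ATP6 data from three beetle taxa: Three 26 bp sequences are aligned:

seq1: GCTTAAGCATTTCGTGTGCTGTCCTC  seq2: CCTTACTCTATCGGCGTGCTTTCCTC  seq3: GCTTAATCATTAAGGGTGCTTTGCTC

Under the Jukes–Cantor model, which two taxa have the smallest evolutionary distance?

seq1 and seq3

seq1–seq2: 9/26 differ, p = 0.346, d = 0.464.
seq1–seq3: 6/26 differ, p = 0.231, d = 0.276.
seq2–seq3: 8/26 differ, p = 0.308, d = 0.396.
The smallest distance is between seq1 and seq3.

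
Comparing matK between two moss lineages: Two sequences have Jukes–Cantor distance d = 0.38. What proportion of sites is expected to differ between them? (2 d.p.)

p = (3/4)(1 − e^(−4d/3)) = 0.75 × (1 − e^(-0.506667)) = 0.75 × (1 − 0.602500) = 0.298125.

0.30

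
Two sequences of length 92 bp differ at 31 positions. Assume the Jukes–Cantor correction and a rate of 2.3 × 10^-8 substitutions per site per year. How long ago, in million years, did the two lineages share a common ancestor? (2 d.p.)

9.73

p = 31/92 ≈ 0.336957.
d = −(3/4) ln(1 − 4p/3) = −0.75 ln(1 − 0.449276) = −0.75 ln(0.550724)
  = −0.75 × (-0.596522) = 0.447392 substitutions/site.
Under a molecular clock d = 2μt, so t = d/(2μ) = 0.447392 / (2 × 2.3 × 10^-8) = 9.73 million years.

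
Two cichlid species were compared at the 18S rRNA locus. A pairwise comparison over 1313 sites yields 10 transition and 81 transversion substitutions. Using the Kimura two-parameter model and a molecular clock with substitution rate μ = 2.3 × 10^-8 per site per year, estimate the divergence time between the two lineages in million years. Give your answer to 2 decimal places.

1.59

P = 10/1313 ≈ 0.007616 and Q = 81/1313 ≈ 0.061691.
Under the Kimura two-parameter model, d = −½ ln(1 − 2P − Q) − ¼ ln(1 − 2Q).
1 − 2P − Q = 0.923077, giving −½ ln(0.923077) = 0.040021.
1 − 2Q = 0.876618, giving −¼ ln(0.876618) = 0.032921.
d = 0.040021 + 0.032921 = 0.072942.
Under a molecular clock d = 2μt, so t = d/(2μ) = 0.072942 / (2 × 2.3 × 10^-8) = 1.59 million years.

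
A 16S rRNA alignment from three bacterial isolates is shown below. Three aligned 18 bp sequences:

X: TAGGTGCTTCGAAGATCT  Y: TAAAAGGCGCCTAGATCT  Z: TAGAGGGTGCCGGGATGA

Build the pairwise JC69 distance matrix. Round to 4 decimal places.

d(X,Y) = 0.6735, d(X,Z) = 0.8240, d(Y,Z) = 0.5482

X–Y: 8/18 sites differ → p ≈ 0.444444, d = −0.75 ln(1 − 0.592592) = 0.673455 ≈ 0.6735.
X–Z: 9/18 sites differ → p = 0.5, d = −0.75 ln(1 − 0.666667) = 0.823960 ≈ 0.8240.
Y–Z: 7/18 sites differ → p ≈ 0.388889, d = −0.75 ln(1 − 0.518519) = 0.548166 ≈ 0.5482.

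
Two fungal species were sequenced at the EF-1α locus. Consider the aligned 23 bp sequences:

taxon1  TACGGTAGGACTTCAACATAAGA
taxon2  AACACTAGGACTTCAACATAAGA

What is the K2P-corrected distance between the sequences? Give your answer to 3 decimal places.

Of 23 sites, 1 differences are transitions and 2 are transversions, so P = 1/23 ≈ 0.043478 and Q = 2/23 ≈ 0.086957.
Under the Kimura two-parameter model, d = −½ ln(1 − 2P − Q) − ¼ ln(1 − 2Q).
1 − 2P − Q = 0.826087, giving −½ ln(0.826087) = 0.095528.
1 − 2Q = 0.826086, giving −¼ ln(0.826086) = 0.047764.
d = 0.095528 + 0.047764 = 0.143292.

0.143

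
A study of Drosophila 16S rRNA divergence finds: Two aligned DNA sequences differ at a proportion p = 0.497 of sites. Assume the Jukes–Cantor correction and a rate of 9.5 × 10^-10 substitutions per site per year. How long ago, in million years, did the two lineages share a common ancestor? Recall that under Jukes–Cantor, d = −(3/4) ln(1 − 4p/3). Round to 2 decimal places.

428.95

d = −(3/4) ln(1 − 4p/3) = −0.75 ln(1 − 0.662667) = −0.75 ln(0.337333)
  = −0.75 × (-1.086685) = 0.815014 substitutions/site.
Under a molecular clock d = 2μt, so t = d/(2μ) = 0.815014 / (2 × 9.5 × 10^-10) = 428.95 million years.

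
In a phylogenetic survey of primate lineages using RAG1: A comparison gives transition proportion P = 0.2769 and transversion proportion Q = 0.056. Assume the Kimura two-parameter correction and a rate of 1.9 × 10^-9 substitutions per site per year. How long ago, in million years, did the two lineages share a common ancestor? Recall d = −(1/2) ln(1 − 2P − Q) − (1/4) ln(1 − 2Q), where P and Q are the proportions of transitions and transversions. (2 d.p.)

131.64

Under the Kimura two-parameter model, d = −½ ln(1 − 2P − Q) − ¼ ln(1 − 2Q).
1 − 2P − Q = 0.3902, giving −½ ln(0.3902) = 0.470548.
1 − 2Q = 0.888, giving −¼ ln(0.888) = 0.029696.
d = 0.470548 + 0.029696 = 0.500244.
Under a molecular clock d = 2μt, so t = d/(2μ) = 0.500244 / (2 × 1.9 × 10^-9) = 131.64 million years.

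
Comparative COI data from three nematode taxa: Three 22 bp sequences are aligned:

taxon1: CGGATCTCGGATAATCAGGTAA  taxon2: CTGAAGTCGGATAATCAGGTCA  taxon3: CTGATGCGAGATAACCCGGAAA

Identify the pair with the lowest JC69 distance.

taxon1 and taxon2

taxon1–taxon2: 4/22 differ, p = 0.182, d = 0.208.
taxon1–taxon3: 8/22 differ, p = 0.364, d = 0.497.
taxon2–taxon3: 8/22 differ, p = 0.364, d = 0.497.
The smallest distance is between taxon1 and taxon2.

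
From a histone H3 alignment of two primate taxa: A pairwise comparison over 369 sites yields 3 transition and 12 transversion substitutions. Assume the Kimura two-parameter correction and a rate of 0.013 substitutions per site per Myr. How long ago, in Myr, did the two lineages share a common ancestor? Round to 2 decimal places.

P = 3/369 ≈ 0.00813 and Q = 12/369 ≈ 0.03252.
Under the Kimura two-parameter model, d = −½ ln(1 − 2P − Q) − ¼ ln(1 − 2Q).
1 − 2P − Q = 0.95122, giving −½ ln(0.95122) = 0.025005.
1 − 2Q = 0.93496, giving −¼ ln(0.93496) = 0.016813.
d = 0.025005 + 0.016813 = 0.041818.
Under a molecular clock d = 2μt, so t = d/(2μ) = 0.041818 / (2 × 0.013) = 1.61 Myr.

1.61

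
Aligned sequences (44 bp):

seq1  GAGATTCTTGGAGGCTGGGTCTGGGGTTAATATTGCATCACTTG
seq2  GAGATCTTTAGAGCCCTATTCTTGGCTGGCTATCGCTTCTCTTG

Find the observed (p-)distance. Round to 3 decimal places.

0.364

The sequences differ at 16 of 44 positions.
p = 16/44 = 0.363636… ≈ 0.364 (to 3 d.p.).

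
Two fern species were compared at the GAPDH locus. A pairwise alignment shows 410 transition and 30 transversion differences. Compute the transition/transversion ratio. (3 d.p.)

13.667

R = 410/30 = 13.666666… ≈ 13.667 (to 3 d.p.).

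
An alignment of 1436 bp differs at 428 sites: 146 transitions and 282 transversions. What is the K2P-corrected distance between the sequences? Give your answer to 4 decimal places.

P = 146/1436 ≈ 0.101671 and Q = 282/1436 ≈ 0.196379.
Under the Kimura two-parameter model, d = −½ ln(1 − 2P − Q) − ¼ ln(1 − 2Q).
1 − 2P − Q = 0.600279, giving −½ ln(0.600279) = 0.255180.
1 − 2Q = 0.607242, giving −¼ ln(0.607242) = 0.124707.
d = 0.255180 + 0.124707 = 0.379887.

0.3799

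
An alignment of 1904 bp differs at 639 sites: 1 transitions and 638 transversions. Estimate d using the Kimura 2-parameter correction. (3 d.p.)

P = 1/1904 ≈ 0.000525 and Q = 638/1904 ≈ 0.335084.
Under the Kimura two-parameter model, d = −½ ln(1 − 2P − Q) − ¼ ln(1 − 2Q).
1 − 2P − Q = 0.663866, giving −½ ln(0.663866) = 0.204837.
1 − 2Q = 0.329832, giving −¼ ln(0.329832) = 0.277293.
d = 0.204837 + 0.277293 = 0.482130.

0.482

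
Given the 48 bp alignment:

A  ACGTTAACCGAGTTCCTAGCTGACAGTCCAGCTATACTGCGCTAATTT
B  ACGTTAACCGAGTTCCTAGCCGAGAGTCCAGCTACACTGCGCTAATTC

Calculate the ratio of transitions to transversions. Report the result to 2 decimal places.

Transitions are A↔G and C↔T; transversions are all other mismatches.
Transitions: 3. Transversions: 1.
R = 3/1 = 3.00.

3.00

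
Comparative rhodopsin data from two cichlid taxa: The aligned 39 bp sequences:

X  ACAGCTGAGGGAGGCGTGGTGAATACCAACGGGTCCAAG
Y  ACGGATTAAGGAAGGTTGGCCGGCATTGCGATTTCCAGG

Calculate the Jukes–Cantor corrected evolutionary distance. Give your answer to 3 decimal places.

The sequences differ at 21 of 39 sites, so p = 21/39 ≈ 0.538462.
d = −(3/4) ln(1 − 4p/3) = −0.75 ln(1 − 0.717949) = −0.75 ln(0.282051)
  = −0.75 × (-1.265667) = 0.949250 substitutions/site.

0.949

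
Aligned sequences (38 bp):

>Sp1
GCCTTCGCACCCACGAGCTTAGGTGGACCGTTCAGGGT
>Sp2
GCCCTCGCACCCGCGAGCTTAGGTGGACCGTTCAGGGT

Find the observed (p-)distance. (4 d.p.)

0.0526

The sequences differ at 2 of 38 positions (sites 4, 13).
p = 2/38 = 0.052631… ≈ 0.0526 (to 4 d.p.).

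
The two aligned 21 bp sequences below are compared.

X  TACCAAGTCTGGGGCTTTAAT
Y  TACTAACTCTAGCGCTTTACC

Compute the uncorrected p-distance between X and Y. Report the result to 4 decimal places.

The sequences differ at 6 of 21 positions (sites 4, 7, 11, 13, 20, 21).
p = 6/21 = 0.285714… ≈ 0.2857 (to 4 d.p.).

0.2857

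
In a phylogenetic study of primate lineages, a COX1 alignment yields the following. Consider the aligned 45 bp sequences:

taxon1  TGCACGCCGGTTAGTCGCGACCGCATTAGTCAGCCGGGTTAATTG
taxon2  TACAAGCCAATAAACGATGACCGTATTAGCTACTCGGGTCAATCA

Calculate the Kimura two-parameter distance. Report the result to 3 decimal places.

0.670

Of 45 sites, 14 differences are transitions and 4 are transversions, so P = 14/45 ≈ 0.311111 and Q = 4/45 ≈ 0.088889.
Under the Kimura two-parameter model, d = −½ ln(1 − 2P − Q) − ¼ ln(1 − 2Q).
1 − 2P − Q = 0.288889, giving −½ ln(0.288889) = 0.620856.
1 − 2Q = 0.822222, giving −¼ ln(0.822222) = 0.048936.
d = 0.620856 + 0.048936 = 0.669792.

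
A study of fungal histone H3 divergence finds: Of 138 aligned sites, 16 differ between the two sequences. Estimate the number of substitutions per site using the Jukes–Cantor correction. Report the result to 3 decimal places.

0.126

p = 16/138 ≈ 0.115942.
d = −(3/4) ln(1 − 4p/3) = −0.75 ln(1 − 0.154589) = −0.75 ln(0.845411)
  = −0.75 × (-0.167932) = 0.125949 substitutions/site.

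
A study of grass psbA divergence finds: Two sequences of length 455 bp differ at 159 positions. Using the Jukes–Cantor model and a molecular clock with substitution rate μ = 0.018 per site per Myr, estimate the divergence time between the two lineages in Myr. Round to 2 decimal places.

p = 159/455 ≈ 0.349451.
d = −(3/4) ln(1 − 4p/3) = −0.75 ln(1 − 0.465935) = −0.75 ln(0.534065)
  = −0.75 × (-0.627238) = 0.470429 substitutions/site.
Under a molecular clock d = 2μt, so t = d/(2μ) = 0.470429 / (2 × 0.018) = 13.07 Myr.

13.07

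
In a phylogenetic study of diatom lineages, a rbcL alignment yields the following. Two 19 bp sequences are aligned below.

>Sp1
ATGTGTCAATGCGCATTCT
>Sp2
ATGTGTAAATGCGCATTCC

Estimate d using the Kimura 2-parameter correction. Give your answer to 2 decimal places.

0.11

Of 19 sites, 1 differences are transitions and 1 are transversions, so P = 1/19 ≈ 0.052632 and Q = 1/19 ≈ 0.052632.
Under the Kimura two-parameter model, d = −½ ln(1 − 2P − Q) − ¼ ln(1 − 2Q).
1 − 2P − Q = 0.842104, giving −½ ln(0.842104) = 0.085926.
1 − 2Q = 0.894736, giving −¼ ln(0.894736) = 0.027807.
d = 0.085926 + 0.027807 = 0.113733.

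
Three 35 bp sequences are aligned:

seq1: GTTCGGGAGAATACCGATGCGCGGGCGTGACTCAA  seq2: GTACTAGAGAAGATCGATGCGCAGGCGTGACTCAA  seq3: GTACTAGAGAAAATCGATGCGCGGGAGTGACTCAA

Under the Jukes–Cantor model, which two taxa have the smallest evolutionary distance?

seq2 and seq3

seq1–seq2: 6/35 differ, p = 0.171, d = 0.195.
seq1–seq3: 6/35 differ, p = 0.171, d = 0.195.
seq2–seq3: 3/35 differ, p = 0.086, d = 0.091.
The smallest distance is between seq2 and seq3.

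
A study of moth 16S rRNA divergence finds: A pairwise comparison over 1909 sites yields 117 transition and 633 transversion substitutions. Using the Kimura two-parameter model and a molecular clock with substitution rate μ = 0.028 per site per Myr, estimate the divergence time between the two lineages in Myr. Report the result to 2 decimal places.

P = 117/1909 ≈ 0.061289 and Q = 633/1909 ≈ 0.331587.
Under the Kimura two-parameter model, d = −½ ln(1 − 2P − Q) − ¼ ln(1 − 2Q).
1 − 2P − Q = 0.545835, giving −½ ln(0.545835) = 0.302719.
1 − 2Q = 0.336826, giving −¼ ln(0.336826) = 0.272047.
d = 0.302719 + 0.272047 = 0.574766.
Under a molecular clock d = 2μt, so t = d/(2μ) = 0.574766 / (2 × 0.028) = 10.26 Myr.

10.26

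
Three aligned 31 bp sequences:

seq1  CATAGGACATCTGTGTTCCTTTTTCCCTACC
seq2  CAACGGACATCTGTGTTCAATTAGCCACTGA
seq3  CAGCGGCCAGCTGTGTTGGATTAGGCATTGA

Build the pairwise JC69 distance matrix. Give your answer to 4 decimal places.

seq1–seq2: 11/31 sites differ → p ≈ 0.354839, d = −0.75 ln(1 − 0.473119) = 0.480585 ≈ 0.4806.
seq1–seq3: 14/31 sites differ → p ≈ 0.451613, d = −0.75 ln(1 − 0.602151) = 0.691262 ≈ 0.6913.
seq2–seq3: 7/31 sites differ → p ≈ 0.225806, d = −0.75 ln(1 − 0.301075) = 0.268659 ≈ 0.2687.

d(seq1,seq2) = 0.4806, d(seq1,seq3) = 0.6913, d(seq2,seq3) = 0.2687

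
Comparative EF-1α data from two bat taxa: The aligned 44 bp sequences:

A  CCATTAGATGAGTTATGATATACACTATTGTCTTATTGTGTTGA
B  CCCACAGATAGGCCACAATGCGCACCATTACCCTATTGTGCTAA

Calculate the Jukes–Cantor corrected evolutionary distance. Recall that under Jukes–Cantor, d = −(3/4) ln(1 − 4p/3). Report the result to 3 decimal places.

The sequences differ at 18 of 44 sites, so p = 18/44 ≈ 0.409091.
d = −(3/4) ln(1 − 4p/3) = −0.75 ln(1 − 0.545455) = −0.75 ln(0.454545)
  = −0.75 × (-0.788458) = 0.591344 substitutions/site.

0.591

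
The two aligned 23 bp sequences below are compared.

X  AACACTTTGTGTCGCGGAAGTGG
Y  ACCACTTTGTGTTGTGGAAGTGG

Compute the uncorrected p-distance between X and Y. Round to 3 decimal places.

0.130

The sequences differ at 3 of 23 positions (sites 2, 13, 15).
p = 3/23 = 0.130434… ≈ 0.130 (to 3 d.p.).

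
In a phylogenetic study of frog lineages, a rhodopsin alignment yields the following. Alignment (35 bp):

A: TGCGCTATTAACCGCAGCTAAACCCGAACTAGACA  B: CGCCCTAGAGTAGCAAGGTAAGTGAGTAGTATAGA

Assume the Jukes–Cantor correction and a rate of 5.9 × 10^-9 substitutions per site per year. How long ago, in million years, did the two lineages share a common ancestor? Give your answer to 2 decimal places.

The sequences differ at 19 of 35 sites, so p = 19/35 ≈ 0.542857.
d = −(3/4) ln(1 − 4p/3) = −0.75 ln(1 − 0.723809) = −0.75 ln(0.276191)
  = −0.75 × (-1.286663) = 0.964997 substitutions/site.
Under a molecular clock d = 2μt, so t = d/(2μ) = 0.964997 / (2 × 5.9 × 10^-9) = 81.78 million years.

81.78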